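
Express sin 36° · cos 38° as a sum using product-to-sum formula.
sin 36° cos 38° = (1/2)[sin(36°+38°) + sin(36°-38°)]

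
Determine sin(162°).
sin(162°) = 0.309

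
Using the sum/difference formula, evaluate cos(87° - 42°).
cos(87° - 42°) = cos 87° cos 42° + sin 87° sin 42° = √2/2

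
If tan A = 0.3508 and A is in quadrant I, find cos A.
cos A = 0.9436 (using tan²A + 1 = sec²A)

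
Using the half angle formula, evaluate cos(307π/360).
cos(307π/360) = -√((1 + cos 307π/180)/2) = -0.8949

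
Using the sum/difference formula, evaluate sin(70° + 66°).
sin(70° + 66°) = sin 70° cos 66° + cos 70° sin 66° = 0.6947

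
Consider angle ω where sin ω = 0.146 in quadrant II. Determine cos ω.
cos ω = ±√(1 - sin²ω) = -0.9893 (negative in QII)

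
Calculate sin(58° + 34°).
sin(58° + 34°) = sin 58° cos 34° + cos 58° sin 34° = 0.9994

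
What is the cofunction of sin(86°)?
sin(86°) = cos(90° - 86°) = cos(4°)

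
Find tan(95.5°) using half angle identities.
tan(95.5°) = sin 191° / (1 + cos 191°) = -10.39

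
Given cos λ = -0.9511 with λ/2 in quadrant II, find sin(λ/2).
sin(λ/2) = ±√((1 - cos λ)/2); positive since λ/2 ∈ QII, so sin(λ/2) = 0.9877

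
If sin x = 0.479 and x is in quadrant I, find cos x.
cos x = 0.8778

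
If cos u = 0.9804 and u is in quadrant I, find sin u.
sin u = 0.197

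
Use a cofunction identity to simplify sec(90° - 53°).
sec(90° - 53°) = csc(53°)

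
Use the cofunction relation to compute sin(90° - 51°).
sin(90° - 51°) = cos(51°) = 0.6293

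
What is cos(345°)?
cos(345°) = (√6+√2)/4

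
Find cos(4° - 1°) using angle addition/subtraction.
cos(4° - 1°) = cos 4° cos 1° + sin 4° sin 1° = 0.9986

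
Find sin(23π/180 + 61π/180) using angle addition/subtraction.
sin(23π/180 + 61π/180) = sin 23π/180 cos 61π/180 + cos 23π/180 sin 61π/180 = 0.9945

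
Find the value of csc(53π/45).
csc(53π/45) = -1.887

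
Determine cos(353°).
cos(353°) = 0.9925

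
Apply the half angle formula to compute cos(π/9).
cos(π/9) = √((1 + cos 2π/9)/2) = 0.9397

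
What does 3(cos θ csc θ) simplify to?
3(cos θ csc θ) = 3(cot θ) (using Reciprocal + quotient)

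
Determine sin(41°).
sin(41°) = 0.6561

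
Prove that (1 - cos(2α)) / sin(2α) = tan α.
LHS = 2sin²α / (2 sin α cos α) = sin α/cos α = tan α = RHS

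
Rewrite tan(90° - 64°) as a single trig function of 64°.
tan(90° - 64°) = cot(64°)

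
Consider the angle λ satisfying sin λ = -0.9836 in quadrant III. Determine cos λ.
cos λ = ±√(1 - sin²λ) = -0.1804 (negative in QIII)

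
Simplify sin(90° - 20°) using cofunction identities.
sin(90° - 20°) = cos(20°)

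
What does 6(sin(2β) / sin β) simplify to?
6(sin(2β) / sin β) = 6(2 cos β) (using Double angle)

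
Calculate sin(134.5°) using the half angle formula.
sin(134.5°) = √((1 - cos 269°)/2) = 0.7133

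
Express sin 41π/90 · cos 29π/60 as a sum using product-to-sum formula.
sin 41π/90 cos 29π/60 = (1/2)[sin(41π/90+29π/60) + sin(41π/90-29π/60)]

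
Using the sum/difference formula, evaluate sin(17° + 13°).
sin(17° + 13°) = sin 17° cos 13° + cos 17° sin 13° = 1/2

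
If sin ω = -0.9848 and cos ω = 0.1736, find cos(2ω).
cos(2ω) = cos²ω - sin²ω = -0.9397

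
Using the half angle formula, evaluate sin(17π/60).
sin(17π/60) = √((1 - cos 17π/30)/2) = 0.7771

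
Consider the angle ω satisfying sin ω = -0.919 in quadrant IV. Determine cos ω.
cos ω = √(1 - sin²ω) = 0.3943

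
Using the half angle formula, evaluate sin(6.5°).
sin(6.5°) = √((1 - cos 13°)/2) = 0.1132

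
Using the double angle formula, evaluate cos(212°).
cos(212°) = 1 - 2sin²106° = -0.848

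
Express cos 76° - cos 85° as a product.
cos 76° - cos 85° = -2 sin(80.5°) sin(-4.5°)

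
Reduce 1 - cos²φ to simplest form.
1 - cos²φ = sin²φ (using Pythagorean identity)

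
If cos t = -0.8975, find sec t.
sec t = 1/cos t = -1.114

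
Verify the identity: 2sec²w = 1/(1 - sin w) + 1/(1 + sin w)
RHS = [(1 + sin w) + (1 - sin w)] / [(1 - sin w)(1 + sin w)] = 2/(1 - sin²w) = 2/cos²w = 2sec²w = LHS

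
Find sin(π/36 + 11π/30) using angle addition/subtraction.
sin(π/36 + 11π/30) = sin π/36 cos 11π/30 + cos π/36 sin 11π/30 = 0.9455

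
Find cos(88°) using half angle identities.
cos(88°) = √((1 + cos 176°)/2) = 0.0349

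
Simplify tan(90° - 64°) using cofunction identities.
tan(90° - 64°) = cot(64°)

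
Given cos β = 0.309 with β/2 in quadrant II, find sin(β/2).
sin(β/2) = ±√((1 - cos β)/2); positive since β/2 ∈ QII, so sin(β/2) = 0.5878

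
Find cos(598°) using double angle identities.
cos(598°) = cos²299° - sin²299° = -0.5299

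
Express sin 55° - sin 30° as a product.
sin 55° - sin 30° = 2 cos(42.5°) sin(12.5°)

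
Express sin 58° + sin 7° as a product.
sin 58° + sin 7° = 2 sin(32.5°) cos(25.5°)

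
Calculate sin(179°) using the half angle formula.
sin(179°) = √((1 - cos 358°)/2) = 0.01745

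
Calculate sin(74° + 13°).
sin(74° + 13°) = sin 74° cos 13° + cos 74° sin 13° = 0.9986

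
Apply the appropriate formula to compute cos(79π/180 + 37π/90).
cos(79π/180 + 37π/90) = cos 79π/180 cos 37π/90 - sin 79π/180 sin 37π/90 = -0.891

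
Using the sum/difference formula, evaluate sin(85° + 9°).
sin(85° + 9°) = sin 85° cos 9° + cos 85° sin 9° = 0.9976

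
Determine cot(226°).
cot(226°) = 0.9657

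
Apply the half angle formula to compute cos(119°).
cos(119°) = -√((1 + cos 238°)/2) = -0.4848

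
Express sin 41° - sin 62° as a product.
sin 41° - sin 62° = 2 cos(51.5°) sin(-10.5°)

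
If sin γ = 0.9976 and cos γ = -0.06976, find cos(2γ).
cos(2γ) = cos²γ - sin²γ = -0.9903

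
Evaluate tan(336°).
tan(336°) = -0.4452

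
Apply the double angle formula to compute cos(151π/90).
cos(151π/90) = 2cos²151π/180 - 1 = 0.5299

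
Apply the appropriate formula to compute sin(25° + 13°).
sin(25° + 13°) = sin 25° cos 13° + cos 25° sin 13° = 0.6157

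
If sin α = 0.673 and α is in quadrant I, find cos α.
cos α = 0.7396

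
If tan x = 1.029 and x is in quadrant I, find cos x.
cos x = 0.6969 (using tan²x + 1 = sec²x)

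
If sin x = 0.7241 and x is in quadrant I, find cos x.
cos x = 0.6897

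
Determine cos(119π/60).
cos(119π/60) = 0.9986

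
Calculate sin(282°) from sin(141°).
sin(282°) = 2 sin 141° cos 141° = -0.9781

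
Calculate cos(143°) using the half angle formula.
cos(143°) = -√((1 + cos 286°)/2) = -0.7986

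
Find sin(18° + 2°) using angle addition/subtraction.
sin(18° + 2°) = sin 18° cos 2° + cos 18° sin 2° = 0.342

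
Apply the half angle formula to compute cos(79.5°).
cos(79.5°) = √((1 + cos 159°)/2) = 0.1822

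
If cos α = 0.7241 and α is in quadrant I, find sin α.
sin α = 0.6897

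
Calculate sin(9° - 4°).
sin(9° - 4°) = sin 9° cos 4° - cos 9° sin 4° = 0.08716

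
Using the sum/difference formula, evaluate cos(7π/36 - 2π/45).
cos(7π/36 - 2π/45) = cos 7π/36 cos 2π/45 + sin 7π/36 sin 2π/45 = 0.891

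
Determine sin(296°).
sin(296°) = -0.8988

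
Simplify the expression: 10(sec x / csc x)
10(sec x / csc x) = 10(tan x) (using Reciprocal identities)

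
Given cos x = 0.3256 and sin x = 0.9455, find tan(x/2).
tan(x/2) = sin x / (1 + cos x) = 0.7133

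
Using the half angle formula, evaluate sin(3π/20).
sin(3π/20) = √((1 - cos 3π/10)/2) = 0.454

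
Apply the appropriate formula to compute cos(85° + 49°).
cos(85° + 49°) = cos 85° cos 49° - sin 85° sin 49° = -0.6947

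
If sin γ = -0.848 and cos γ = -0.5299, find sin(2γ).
sin(2γ) = 2 sin γ cos γ = 0.8987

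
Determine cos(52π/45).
cos(52π/45) = -0.8829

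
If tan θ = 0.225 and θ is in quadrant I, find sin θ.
sin θ = 0.2195 (using tan²θ + 1 = sec²θ)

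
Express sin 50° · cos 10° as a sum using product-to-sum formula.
sin 50° cos 10° = (1/2)[sin(50°+10°) + sin(50°-10°)]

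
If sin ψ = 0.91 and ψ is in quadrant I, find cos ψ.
cos ψ = 0.4146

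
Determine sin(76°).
sin(76°) = 0.9703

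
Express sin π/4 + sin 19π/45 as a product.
sin π/4 + sin 19π/45 = 2 sin(121π/360) cos(-31π/360)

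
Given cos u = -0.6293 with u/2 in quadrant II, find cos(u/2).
cos(u/2) = ±√((1 + cos u)/2); negative since u/2 ∈ QII, so cos(u/2) = -0.4305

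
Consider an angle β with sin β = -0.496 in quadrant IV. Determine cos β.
cos β = √(1 - sin²β) = 0.8683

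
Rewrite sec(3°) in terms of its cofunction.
sec(3°) = csc(90° - 3°) = csc(87°)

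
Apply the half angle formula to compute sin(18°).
sin(18°) = √((1 - cos 36°)/2) = 0.309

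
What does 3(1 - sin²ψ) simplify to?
3(1 - sin²ψ) = 3(cos²ψ) (using Pythagorean identity)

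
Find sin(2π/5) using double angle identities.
sin(2π/5) = 2 sin π/5 cos π/5 = 0.9511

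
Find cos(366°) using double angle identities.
cos(366°) = 2cos²183° - 1 = 0.9945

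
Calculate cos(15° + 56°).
cos(15° + 56°) = cos 15° cos 56° - sin 15° sin 56° = 0.3256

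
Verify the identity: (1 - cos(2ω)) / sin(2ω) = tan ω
LHS = 2sin²ω / (2 sin ω cos ω) = sin ω/cos ω = tan ω = RHS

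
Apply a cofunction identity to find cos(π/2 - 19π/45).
cos(π/2 - 19π/45) = sin(19π/45) = 0.9703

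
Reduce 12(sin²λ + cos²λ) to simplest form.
12(sin²λ + cos²λ) = 12 (using Pythagorean identity)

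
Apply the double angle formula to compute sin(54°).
sin(54°) = 2 sin 27° cos 27° = 0.809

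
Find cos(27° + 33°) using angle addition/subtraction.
cos(27° + 33°) = cos 27° cos 33° - sin 27° sin 33° = 1/2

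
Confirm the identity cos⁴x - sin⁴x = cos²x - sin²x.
LHS = (cos²x - sin²x)(cos²x + sin²x) = (cos²x - sin²x) · 1 = cos²x - sin²x = RHS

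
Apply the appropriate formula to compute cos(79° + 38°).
cos(79° + 38°) = cos 79° cos 38° - sin 79° sin 38° = -0.454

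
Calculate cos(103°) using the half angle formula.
cos(103°) = -√((1 + cos 206°)/2) = -0.225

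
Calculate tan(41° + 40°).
tan(41° + 40°) = (tan 41° + tan 40°)/(1 - tan 41° tan 40°) = 6.314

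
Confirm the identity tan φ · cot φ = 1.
LHS = (sin φ/cos φ) · (cos φ/sin φ) = 1 = RHS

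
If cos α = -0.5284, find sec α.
sec α = 1/cos α = -1.893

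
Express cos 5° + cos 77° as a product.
cos 5° + cos 77° = 2 cos(41°) cos(-36°)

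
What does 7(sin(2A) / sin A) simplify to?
7(sin(2A) / sin A) = 7(2 cos A) (using Double angle)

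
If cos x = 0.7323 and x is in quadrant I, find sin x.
sin x = 0.681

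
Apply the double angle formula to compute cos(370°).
cos(370°) = cos²185° - sin²185° = 0.9848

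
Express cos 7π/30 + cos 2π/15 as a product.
cos 7π/30 + cos 2π/15 = 2 cos(11π/60) cos(π/20)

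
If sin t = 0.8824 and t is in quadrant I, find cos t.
cos t = 0.4705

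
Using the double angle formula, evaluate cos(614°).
cos(614°) = cos²307° - sin²307° = -0.2756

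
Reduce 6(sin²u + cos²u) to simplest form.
6(sin²u + cos²u) = 6 (using Pythagorean identity)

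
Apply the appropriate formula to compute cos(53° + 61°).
cos(53° + 61°) = cos 53° cos 61° - sin 53° sin 61° = -0.4067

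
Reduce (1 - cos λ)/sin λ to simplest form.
(1 - cos λ)/sin λ = tan(λ/2) (using Half angle)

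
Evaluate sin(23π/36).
sin(23π/36) = 0.9063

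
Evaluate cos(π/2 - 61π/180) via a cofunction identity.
cos(π/2 - 61π/180) = sin(61π/180) = 0.8746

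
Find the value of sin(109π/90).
sin(109π/90) = -0.6157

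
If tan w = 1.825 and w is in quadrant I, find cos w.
cos w = 0.4805 (using tan²w + 1 = sec²w)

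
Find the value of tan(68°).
tan(68°) = 2.475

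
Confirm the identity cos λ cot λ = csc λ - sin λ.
RHS = 1/sin λ - sin λ = (1 - sin²λ)/sin λ = cos²λ/sin λ = cos λ · (cos λ/sin λ) = cos λ cot λ = LHS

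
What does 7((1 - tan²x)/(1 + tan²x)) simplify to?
7((1 - tan²x)/(1 + tan²x)) = 7(cos(2x)) (using Double angle)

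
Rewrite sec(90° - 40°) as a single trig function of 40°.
sec(90° - 40°) = csc(40°)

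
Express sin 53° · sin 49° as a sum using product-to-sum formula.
sin 53° sin 49° = (1/2)[cos(53°-49°) - cos(53°+49°)]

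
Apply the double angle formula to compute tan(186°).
tan(186°) = 2 tan 93° / (1 - tan²93°) = 0.1051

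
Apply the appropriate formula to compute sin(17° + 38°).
sin(17° + 38°) = sin 17° cos 38° + cos 17° sin 38° = 0.8192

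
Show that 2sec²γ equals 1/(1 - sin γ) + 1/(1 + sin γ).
RHS = [(1 + sin γ) + (1 - sin γ)] / [(1 - sin γ)(1 + sin γ)] = 2/(1 - sin²γ) = 2/cos²γ = 2sec²γ = LHS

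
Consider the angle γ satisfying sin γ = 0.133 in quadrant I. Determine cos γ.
cos γ = √(1 - sin²γ) = 0.9911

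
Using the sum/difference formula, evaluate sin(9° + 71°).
sin(9° + 71°) = sin 9° cos 71° + cos 9° sin 71° = 0.9848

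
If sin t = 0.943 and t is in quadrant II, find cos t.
cos t = -0.3328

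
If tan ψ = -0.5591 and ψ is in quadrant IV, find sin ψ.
sin ψ = -0.488 (using tan²ψ + 1 = sec²ψ)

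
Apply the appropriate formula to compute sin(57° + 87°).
sin(57° + 87°) = sin 57° cos 87° + cos 57° sin 87° = 0.5878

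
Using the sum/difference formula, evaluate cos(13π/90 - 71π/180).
cos(13π/90 - 71π/180) = cos 13π/90 cos 71π/180 + sin 13π/90 sin 71π/180 = √2/2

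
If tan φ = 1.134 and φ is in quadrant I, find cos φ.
cos φ = 0.6614 (using tan²φ + 1 = sec²φ)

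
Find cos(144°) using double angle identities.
cos(144°) = cos²72° - sin²72° = -0.809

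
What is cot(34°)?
cot(34°) = 1.483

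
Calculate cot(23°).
cot(23°) = 2.356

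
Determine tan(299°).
tan(299°) = -1.804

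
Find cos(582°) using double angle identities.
cos(582°) = cos²291° - sin²291° = -0.7431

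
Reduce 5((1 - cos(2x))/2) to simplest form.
5((1 - cos(2x))/2) = 5(sin²x) (using Power reduction)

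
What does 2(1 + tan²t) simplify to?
2(1 + tan²t) = 2(sec²t) (using Pythagorean identity)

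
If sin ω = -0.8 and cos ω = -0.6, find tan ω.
tan ω = sin ω / cos ω = 1.333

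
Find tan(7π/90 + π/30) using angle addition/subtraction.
tan(7π/90 + π/30) = (tan 7π/90 + tan π/30)/(1 - tan 7π/90 tan π/30) = 0.364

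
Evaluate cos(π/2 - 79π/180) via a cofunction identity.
cos(π/2 - 79π/180) = sin(79π/180) = 0.9816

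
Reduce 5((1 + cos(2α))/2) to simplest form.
5((1 + cos(2α))/2) = 5(cos²α) (using Power reduction)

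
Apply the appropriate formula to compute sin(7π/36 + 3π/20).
sin(7π/36 + 3π/20) = sin 7π/36 cos 3π/20 + cos 7π/36 sin 3π/20 = 0.8829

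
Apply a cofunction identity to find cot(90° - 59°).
cot(90° - 59°) = tan(59°) = 1.664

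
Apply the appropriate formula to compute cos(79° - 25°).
cos(79° - 25°) = cos 79° cos 25° + sin 79° sin 25° = 0.5878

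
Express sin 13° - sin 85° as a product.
sin 13° - sin 85° = 2 cos(49°) sin(-36°)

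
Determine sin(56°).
sin(56°) = 0.829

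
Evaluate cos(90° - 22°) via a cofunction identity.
cos(90° - 22°) = sin(22°) = 0.3746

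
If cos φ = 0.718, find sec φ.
sec φ = 1/cos φ = 1.393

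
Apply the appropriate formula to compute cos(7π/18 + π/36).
cos(7π/18 + π/36) = cos 7π/18 cos π/36 - sin 7π/18 sin π/36 = (√6-√2)/4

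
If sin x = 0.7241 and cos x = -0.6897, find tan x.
tan x = sin x / cos x = -1.05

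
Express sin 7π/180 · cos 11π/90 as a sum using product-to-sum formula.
sin 7π/180 cos 11π/90 = (1/2)[sin(7π/180+11π/90) + sin(7π/180-11π/90)]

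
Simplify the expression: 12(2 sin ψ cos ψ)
12(2 sin ψ cos ψ) = 12(sin(2ψ)) (using Double angle)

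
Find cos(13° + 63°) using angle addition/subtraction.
cos(13° + 63°) = cos 13° cos 63° - sin 13° sin 63° = 0.2419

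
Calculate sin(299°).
sin(299°) = -0.8746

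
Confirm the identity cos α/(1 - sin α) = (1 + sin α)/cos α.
RHS = (1 + sin α)(1 - sin α) / (cos α(1 - sin α)) = (1 - sin²α) / (cos α(1 - sin α)) = cos²α / (cos α(1 - sin α)) = cos α/(1 - sin α) = LHS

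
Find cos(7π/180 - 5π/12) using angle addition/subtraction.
cos(7π/180 - 5π/12) = cos 7π/180 cos 5π/12 + sin 7π/180 sin 5π/12 = 0.3746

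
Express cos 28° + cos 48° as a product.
cos 28° + cos 48° = 2 cos(38°) cos(-10°)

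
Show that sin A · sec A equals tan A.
LHS = sin A · (1/cos A) = sin A/cos A = tan A = RHS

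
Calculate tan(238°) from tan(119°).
tan(238°) = 2 tan 119° / (1 - tan²119°) = 1.6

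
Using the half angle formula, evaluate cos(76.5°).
cos(76.5°) = √((1 + cos 153°)/2) = 0.2334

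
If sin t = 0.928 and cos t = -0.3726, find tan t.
tan t = sin t / cos t = -2.491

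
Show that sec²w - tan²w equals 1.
LHS = 1/cos²w - sin²w/cos²w = (1 - sin²w)/cos²w = cos²w/cos²w = 1 = RHS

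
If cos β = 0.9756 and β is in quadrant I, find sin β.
sin β = 0.2196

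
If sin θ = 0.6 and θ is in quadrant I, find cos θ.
cos θ = 0.8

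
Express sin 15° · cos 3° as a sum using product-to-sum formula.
sin 15° cos 3° = (1/2)[sin(15°+3°) + sin(15°-3°)]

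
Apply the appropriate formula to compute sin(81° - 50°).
sin(81° - 50°) = sin 81° cos 50° - cos 81° sin 50° = 0.515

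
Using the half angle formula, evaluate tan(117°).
tan(117°) = sin 234° / (1 + cos 234°) = -1.963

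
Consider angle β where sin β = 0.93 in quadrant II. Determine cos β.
cos β = ±√(1 - sin²β) = -0.3676 (negative in QII)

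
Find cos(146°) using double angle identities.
cos(146°) = cos²73° - sin²73° = -0.829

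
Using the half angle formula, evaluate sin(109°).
sin(109°) = √((1 - cos 218°)/2) = 0.9455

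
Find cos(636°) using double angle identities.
cos(636°) = cos²318° - sin²318° = 0.1045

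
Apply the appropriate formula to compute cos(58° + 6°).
cos(58° + 6°) = cos 58° cos 6° - sin 58° sin 6° = 0.4384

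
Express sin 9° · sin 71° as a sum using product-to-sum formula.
sin 9° sin 71° = (1/2)[cos(9°-71°) - cos(9°+71°)]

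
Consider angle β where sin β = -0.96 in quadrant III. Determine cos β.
cos β = ±√(1 - sin²β) = -0.28 (negative in QIII)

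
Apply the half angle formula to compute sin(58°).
sin(58°) = √((1 - cos 116°)/2) = 0.848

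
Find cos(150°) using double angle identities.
cos(150°) = cos²75° - sin²75° = -√3/2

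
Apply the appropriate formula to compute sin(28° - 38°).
sin(28° - 38°) = sin 28° cos 38° - cos 28° sin 38° = -0.1736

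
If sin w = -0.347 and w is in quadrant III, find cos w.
cos w = -0.9379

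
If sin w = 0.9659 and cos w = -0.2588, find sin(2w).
sin(2w) = 2 sin w cos w = -0.4999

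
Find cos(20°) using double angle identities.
cos(20°) = cos²10° - sin²10° = 0.9397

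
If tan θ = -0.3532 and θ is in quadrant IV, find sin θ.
sin θ = -0.333 (using tan²θ + 1 = sec²θ)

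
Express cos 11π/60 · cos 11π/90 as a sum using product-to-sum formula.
cos 11π/60 cos 11π/90 = (1/2)[cos(11π/60-11π/90) + cos(11π/60+11π/90)]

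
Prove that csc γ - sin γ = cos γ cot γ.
LHS = 1/sin γ - sin γ = (1 - sin²γ)/sin γ = cos²γ/sin γ = cos γ · (cos γ/sin γ) = cos γ cot γ = RHS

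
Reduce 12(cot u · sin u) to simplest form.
12(cot u · sin u) = 12(cos u) (using Quotient identity)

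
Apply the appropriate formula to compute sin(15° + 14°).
sin(15° + 14°) = sin 15° cos 14° + cos 15° sin 14° = 0.4848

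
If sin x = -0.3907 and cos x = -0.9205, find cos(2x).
cos(2x) = cos²x - sin²x = 0.6947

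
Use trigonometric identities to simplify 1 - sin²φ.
1 - sin²φ = cos²φ (using Pythagorean identity)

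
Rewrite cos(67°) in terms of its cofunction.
cos(67°) = sin(90° - 67°) = sin(23°)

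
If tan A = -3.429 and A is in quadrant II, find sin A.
sin A = 0.96 (using tan²A + 1 = sec²A)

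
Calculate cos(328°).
cos(328°) = 0.848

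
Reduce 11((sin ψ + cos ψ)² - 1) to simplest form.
11((sin ψ + cos ψ)² - 1) = 11(sin(2ψ)) (using Pythagorean + double angle)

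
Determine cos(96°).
cos(96°) = -0.1045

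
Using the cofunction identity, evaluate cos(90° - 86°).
cos(90° - 86°) = sin(86°) = 0.9976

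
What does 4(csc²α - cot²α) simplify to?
4(csc²α - cot²α) = 4 (using Pythagorean identity)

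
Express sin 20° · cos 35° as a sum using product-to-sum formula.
sin 20° cos 35° = (1/2)[sin(20°+35°) + sin(20°-35°)]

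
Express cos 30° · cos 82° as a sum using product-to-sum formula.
cos 30° cos 82° = (1/2)[cos(30°-82°) + cos(30°+82°)]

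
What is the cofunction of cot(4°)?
cot(4°) = tan(90° - 4°) = tan(86°)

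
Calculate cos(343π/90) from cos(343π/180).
cos(343π/90) = cos²343π/180 - sin²343π/180 = 0.829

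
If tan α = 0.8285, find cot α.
cot α = 1/tan α = 1.207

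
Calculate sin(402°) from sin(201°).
sin(402°) = 2 sin 201° cos 201° = 0.6691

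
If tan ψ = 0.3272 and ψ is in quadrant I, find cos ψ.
cos ψ = 0.9504 (using tan²ψ + 1 = sec²ψ)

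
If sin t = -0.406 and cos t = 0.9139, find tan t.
tan t = sin t / cos t = -0.4442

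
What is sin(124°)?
sin(124°) = 0.829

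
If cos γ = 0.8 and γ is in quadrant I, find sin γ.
sin γ = 0.6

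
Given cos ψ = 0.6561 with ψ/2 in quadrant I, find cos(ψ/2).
cos(ψ/2) = ±√((1 + cos ψ)/2); positive since ψ/2 ∈ QI, so cos(ψ/2) = 0.91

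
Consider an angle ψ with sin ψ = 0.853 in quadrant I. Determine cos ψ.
cos ψ = √(1 - sin²ψ) = 0.5219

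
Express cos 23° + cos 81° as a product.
cos 23° + cos 81° = 2 cos(52°) cos(-29°)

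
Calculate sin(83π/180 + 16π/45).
sin(83π/180 + 16π/45) = sin 83π/180 cos 16π/45 + cos 83π/180 sin 16π/45 = 0.5446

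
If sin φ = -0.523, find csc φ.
csc φ = 1/sin φ = -1.912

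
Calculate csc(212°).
csc(212°) = -1.887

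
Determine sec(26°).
sec(26°) = 1.113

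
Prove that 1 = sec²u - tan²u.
RHS = 1/cos²u - sin²u/cos²u = (1 - sin²u)/cos²u = cos²u/cos²u = 1 = LHS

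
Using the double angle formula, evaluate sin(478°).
sin(478°) = 2 sin 239° cos 239° = 0.8829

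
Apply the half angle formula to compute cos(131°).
cos(131°) = -√((1 + cos 262°)/2) = -0.6561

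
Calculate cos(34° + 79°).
cos(34° + 79°) = cos 34° cos 79° - sin 34° sin 79° = -0.3907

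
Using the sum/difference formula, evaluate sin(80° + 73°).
sin(80° + 73°) = sin 80° cos 73° + cos 80° sin 73° = 0.454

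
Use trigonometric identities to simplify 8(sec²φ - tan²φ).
8(sec²φ - tan²φ) = 8 (using Pythagorean identity)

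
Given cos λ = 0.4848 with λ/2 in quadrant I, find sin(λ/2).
sin(λ/2) = ±√((1 - cos λ)/2); positive since λ/2 ∈ QI, so sin(λ/2) = 0.5075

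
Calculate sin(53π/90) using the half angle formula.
sin(53π/90) = √((1 - cos 53π/45)/2) = 0.9613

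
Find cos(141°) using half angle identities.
cos(141°) = -√((1 + cos 282°)/2) = -0.7771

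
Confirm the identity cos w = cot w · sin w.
RHS = (cos w/sin w) · sin w = cos w = LHS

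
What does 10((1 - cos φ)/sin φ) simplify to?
10((1 - cos φ)/sin φ) = 10(tan(φ/2)) (using Half angle)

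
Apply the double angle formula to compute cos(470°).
cos(470°) = 1 - 2sin²235° = -0.342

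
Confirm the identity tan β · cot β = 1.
LHS = (sin β/cos β) · (cos β/sin β) = 1 = RHS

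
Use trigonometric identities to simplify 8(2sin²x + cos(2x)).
8(2sin²x + cos(2x)) = 8 (using Double angle)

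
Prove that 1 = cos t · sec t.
RHS = cos t · (1/cos t) = 1 = LHS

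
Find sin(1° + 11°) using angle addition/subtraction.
sin(1° + 11°) = sin 1° cos 11° + cos 1° sin 11° = 0.2079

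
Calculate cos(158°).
cos(158°) = -0.9272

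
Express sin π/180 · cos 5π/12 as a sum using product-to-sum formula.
sin π/180 cos 5π/12 = (1/2)[sin(π/180+5π/12) + sin(π/180-5π/12)]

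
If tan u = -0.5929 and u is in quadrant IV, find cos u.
cos u = 0.8602 (using tan²u + 1 = sec²u)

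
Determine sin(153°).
sin(153°) = 0.454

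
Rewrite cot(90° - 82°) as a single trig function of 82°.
cot(90° - 82°) = tan(82°)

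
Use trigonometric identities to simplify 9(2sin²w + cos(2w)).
9(2sin²w + cos(2w)) = 9 (using Double angle)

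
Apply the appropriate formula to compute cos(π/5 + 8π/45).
cos(π/5 + 8π/45) = cos π/5 cos 8π/45 - sin π/5 sin 8π/45 = 0.3746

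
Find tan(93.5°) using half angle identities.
tan(93.5°) = sin 187° / (1 + cos 187°) = -16.35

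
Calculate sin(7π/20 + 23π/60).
sin(7π/20 + 23π/60) = sin 7π/20 cos 23π/60 + cos 7π/20 sin 23π/60 = 0.7431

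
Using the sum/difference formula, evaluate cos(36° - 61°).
cos(36° - 61°) = cos 36° cos 61° + sin 36° sin 61° = 0.9063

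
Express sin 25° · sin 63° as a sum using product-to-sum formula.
sin 25° sin 63° = (1/2)[cos(25°-63°) - cos(25°+63°)]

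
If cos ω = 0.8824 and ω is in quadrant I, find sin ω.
sin ω = 0.4705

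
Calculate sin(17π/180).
sin(17π/180) = 0.2924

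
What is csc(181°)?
csc(181°) = -57.3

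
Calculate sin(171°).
sin(171°) = 0.1564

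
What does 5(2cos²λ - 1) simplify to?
5(2cos²λ - 1) = 5(cos(2λ)) (using Double angle)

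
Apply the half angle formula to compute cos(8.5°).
cos(8.5°) = √((1 + cos 17°)/2) = 0.989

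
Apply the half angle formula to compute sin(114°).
sin(114°) = √((1 - cos 228°)/2) = 0.9135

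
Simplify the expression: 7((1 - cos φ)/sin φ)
7((1 - cos φ)/sin φ) = 7(tan(φ/2)) (using Half angle)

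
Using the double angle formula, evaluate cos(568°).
cos(568°) = cos²284° - sin²284° = -0.8829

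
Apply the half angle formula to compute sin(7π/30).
sin(7π/30) = √((1 - cos 7π/15)/2) = 0.6691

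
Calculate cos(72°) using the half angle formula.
cos(72°) = √((1 + cos 144°)/2) = 0.309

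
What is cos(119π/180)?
cos(119π/180) = -0.4848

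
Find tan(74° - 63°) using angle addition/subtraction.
tan(74° - 63°) = (tan 74° - tan 63°)/(1 + tan 74° tan 63°) = 0.1944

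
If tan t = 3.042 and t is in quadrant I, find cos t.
cos t = 0.3123 (using tan²t + 1 = sec²t)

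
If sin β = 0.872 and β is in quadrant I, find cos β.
cos β = 0.4895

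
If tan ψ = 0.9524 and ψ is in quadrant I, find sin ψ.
sin ψ = 0.6897 (using tan²ψ + 1 = sec²ψ)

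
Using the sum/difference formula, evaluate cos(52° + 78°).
cos(52° + 78°) = cos 52° cos 78° - sin 52° sin 78° = -0.6428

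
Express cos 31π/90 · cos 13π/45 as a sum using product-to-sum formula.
cos 31π/90 cos 13π/45 = (1/2)[cos(31π/90-13π/45) + cos(31π/90+13π/45)]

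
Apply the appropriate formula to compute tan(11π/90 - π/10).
tan(11π/90 - π/10) = (tan 11π/90 - tan π/10)/(1 + tan 11π/90 tan π/10) = 0.06993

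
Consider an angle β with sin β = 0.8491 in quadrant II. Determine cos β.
cos β = ±√(1 - sin²β) = -0.5282 (negative in QII)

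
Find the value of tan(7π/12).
tan(7π/12) = -(2+√3)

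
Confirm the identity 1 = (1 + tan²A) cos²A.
RHS = sec²A · cos²A = (1/cos²A) · cos²A = 1 = LHS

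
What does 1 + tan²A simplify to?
1 + tan²A = sec²A (using Pythagorean identity)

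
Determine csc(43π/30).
csc(43π/30) = -1.022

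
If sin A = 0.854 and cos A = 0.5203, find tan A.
tan A = sin A / cos A = 1.641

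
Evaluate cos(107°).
cos(107°) = -0.2924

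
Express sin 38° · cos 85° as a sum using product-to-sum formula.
sin 38° cos 85° = (1/2)[sin(38°+85°) + sin(38°-85°)]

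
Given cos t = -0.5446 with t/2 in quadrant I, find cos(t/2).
cos(t/2) = ±√((1 + cos t)/2); positive since t/2 ∈ QI, so cos(t/2) = 0.4772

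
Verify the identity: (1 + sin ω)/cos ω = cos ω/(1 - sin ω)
LHS = (1 + sin ω)(1 - sin ω) / (cos ω(1 - sin ω)) = (1 - sin²ω) / (cos ω(1 - sin ω)) = cos²ω / (cos ω(1 - sin ω)) = cos ω/(1 - sin ω) = RHS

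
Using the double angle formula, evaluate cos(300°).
cos(300°) = cos²150° - sin²150° = 1/2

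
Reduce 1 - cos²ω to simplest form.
1 - cos²ω = sin²ω (using Pythagorean identity)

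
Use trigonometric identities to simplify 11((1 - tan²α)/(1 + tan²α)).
11((1 - tan²α)/(1 + tan²α)) = 11(cos(2α)) (using Double angle)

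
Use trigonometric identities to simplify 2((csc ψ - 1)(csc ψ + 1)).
2((csc ψ - 1)(csc ψ + 1)) = 2(cot²ψ) (using Diff. of squares)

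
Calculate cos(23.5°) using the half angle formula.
cos(23.5°) = √((1 + cos 47°)/2) = 0.9171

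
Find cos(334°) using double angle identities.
cos(334°) = cos²167° - sin²167° = 0.8988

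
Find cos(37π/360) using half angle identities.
cos(37π/360) = √((1 + cos 37π/180)/2) = 0.9483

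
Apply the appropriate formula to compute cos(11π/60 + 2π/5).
cos(11π/60 + 2π/5) = cos 11π/60 cos 2π/5 - sin 11π/60 sin 2π/5 = -(√6-√2)/4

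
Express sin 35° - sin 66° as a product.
sin 35° - sin 66° = 2 cos(50.5°) sin(-15.5°)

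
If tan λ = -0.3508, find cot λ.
cot λ = 1/tan λ = -2.851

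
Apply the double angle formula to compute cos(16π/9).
cos(16π/9) = cos²8π/9 - sin²8π/9 = 0.766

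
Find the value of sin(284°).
sin(284°) = -0.9703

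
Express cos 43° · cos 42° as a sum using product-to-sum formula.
cos 43° cos 42° = (1/2)[cos(43°-42°) + cos(43°+42°)]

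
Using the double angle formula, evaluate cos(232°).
cos(232°) = 1 - 2sin²116° = -0.6157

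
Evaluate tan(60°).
tan(60°) = √3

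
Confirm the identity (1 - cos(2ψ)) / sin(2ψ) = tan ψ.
LHS = 2sin²ψ / (2 sin ψ cos ψ) = sin ψ/cos ψ = tan ψ = RHS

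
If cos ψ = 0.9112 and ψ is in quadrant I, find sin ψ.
sin ψ = 0.412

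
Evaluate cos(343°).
cos(343°) = 0.9563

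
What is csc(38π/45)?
csc(38π/45) = 2.13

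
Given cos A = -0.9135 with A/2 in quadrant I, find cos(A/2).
cos(A/2) = ±√((1 + cos A)/2); positive since A/2 ∈ QI, so cos(A/2) = 0.208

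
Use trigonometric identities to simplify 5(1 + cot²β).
5(1 + cot²β) = 5(csc²β) (using Pythagorean identity)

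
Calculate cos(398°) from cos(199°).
cos(398°) = 1 - 2sin²199° = 0.788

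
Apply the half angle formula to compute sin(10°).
sin(10°) = √((1 - cos 20°)/2) = 0.1736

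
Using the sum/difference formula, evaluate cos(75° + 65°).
cos(75° + 65°) = cos 75° cos 65° - sin 75° sin 65° = -0.766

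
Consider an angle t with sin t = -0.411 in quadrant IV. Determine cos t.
cos t = √(1 - sin²t) = 0.9116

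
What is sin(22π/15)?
sin(22π/15) = -0.9945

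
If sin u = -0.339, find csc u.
csc u = 1/sin u = -2.95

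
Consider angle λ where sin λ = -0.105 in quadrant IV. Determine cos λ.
cos λ = √(1 - sin²λ) = 0.9945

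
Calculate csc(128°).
csc(128°) = 1.269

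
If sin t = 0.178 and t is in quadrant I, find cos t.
cos t = 0.984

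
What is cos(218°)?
cos(218°) = -0.788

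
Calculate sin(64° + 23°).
sin(64° + 23°) = sin 64° cos 23° + cos 64° sin 23° = 0.9986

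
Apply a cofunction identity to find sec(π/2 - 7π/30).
sec(π/2 - 7π/30) = csc(7π/30) = 1.494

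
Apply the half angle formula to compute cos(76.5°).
cos(76.5°) = √((1 + cos 153°)/2) = 0.2334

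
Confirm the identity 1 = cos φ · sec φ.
RHS = cos φ · (1/cos φ) = 1 = LHS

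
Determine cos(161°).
cos(161°) = -0.9455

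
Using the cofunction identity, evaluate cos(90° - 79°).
cos(90° - 79°) = sin(79°) = 0.9816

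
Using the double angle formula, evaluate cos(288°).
cos(288°) = cos²144° - sin²144° = 0.309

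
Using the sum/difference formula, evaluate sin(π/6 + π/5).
sin(π/6 + π/5) = sin π/6 cos π/5 + cos π/6 sin π/5 = 0.9135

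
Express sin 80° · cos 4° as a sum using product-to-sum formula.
sin 80° cos 4° = (1/2)[sin(80°+4°) + sin(80°-4°)]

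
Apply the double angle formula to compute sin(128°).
sin(128°) = 2 sin 64° cos 64° = 0.788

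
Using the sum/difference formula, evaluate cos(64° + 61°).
cos(64° + 61°) = cos 64° cos 61° - sin 64° sin 61° = -0.5736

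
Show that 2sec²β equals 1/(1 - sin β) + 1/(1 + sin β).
RHS = [(1 + sin β) + (1 - sin β)] / [(1 - sin β)(1 + sin β)] = 2/(1 - sin²β) = 2/cos²β = 2sec²β = LHS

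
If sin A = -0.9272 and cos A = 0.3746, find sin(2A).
sin(2A) = 2 sin A cos A = -0.6947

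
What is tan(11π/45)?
tan(11π/45) = 0.9657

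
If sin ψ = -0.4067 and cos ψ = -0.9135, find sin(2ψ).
sin(2ψ) = 2 sin ψ cos ψ = 0.743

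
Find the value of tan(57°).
tan(57°) = 1.54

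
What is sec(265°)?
sec(265°) = -11.47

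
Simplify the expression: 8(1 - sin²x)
8(1 - sin²x) = 8(cos²x) (using Pythagorean identity)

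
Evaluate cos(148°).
cos(148°) = -0.848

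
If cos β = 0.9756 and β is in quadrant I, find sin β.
sin β = 0.2196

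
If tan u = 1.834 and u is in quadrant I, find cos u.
cos u = 0.4787 (using tan²u + 1 = sec²u)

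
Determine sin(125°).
sin(125°) = 0.8192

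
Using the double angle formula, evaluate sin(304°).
sin(304°) = 2 sin 152° cos 152° = -0.829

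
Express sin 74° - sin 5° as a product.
sin 74° - sin 5° = 2 cos(39.5°) sin(34.5°)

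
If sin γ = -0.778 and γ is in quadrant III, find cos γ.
cos γ = -0.6283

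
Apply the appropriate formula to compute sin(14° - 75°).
sin(14° - 75°) = sin 14° cos 75° - cos 14° sin 75° = -0.8746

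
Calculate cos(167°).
cos(167°) = -0.9744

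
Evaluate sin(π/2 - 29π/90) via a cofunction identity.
sin(π/2 - 29π/90) = cos(29π/90) = 0.5299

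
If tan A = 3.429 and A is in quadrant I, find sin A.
sin A = 0.96 (using tan²A + 1 = sec²A)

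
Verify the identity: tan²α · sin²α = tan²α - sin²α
RHS = sin²α/cos²α - sin²α = sin²α(1/cos²α - 1) = sin²α · (1 - cos²α)/cos²α = sin²α · sin²α/cos²α = sin²α · tan²α = LHS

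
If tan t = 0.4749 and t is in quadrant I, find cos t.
cos t = 0.9033 (using tan²t + 1 = sec²t)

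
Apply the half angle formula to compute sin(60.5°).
sin(60.5°) = √((1 - cos 121°)/2) = 0.8704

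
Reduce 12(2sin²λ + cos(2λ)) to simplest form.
12(2sin²λ + cos(2λ)) = 12 (using Double angle)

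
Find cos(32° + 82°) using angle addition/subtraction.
cos(32° + 82°) = cos 32° cos 82° - sin 32° sin 82° = -0.4067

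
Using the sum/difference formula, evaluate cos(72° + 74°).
cos(72° + 74°) = cos 72° cos 74° - sin 72° sin 74° = -0.829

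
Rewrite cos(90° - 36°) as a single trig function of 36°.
cos(90° - 36°) = sin(36°)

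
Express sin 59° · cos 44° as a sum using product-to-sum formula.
sin 59° cos 44° = (1/2)[sin(59°+44°) + sin(59°-44°)]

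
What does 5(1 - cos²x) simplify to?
5(1 - cos²x) = 5(sin²x) (using Pythagorean identity)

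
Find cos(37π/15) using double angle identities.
cos(37π/15) = cos²37π/30 - sin²37π/30 = 0.1045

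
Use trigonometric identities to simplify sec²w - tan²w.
sec²w - tan²w = 1 (using Pythagorean identity)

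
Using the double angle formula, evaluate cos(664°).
cos(664°) = cos²332° - sin²332° = 0.5592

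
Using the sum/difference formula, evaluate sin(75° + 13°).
sin(75° + 13°) = sin 75° cos 13° + cos 75° sin 13° = 0.9994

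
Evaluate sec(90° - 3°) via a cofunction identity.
sec(90° - 3°) = csc(3°) = 19.11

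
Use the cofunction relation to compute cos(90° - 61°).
cos(90° - 61°) = sin(61°) = 0.8746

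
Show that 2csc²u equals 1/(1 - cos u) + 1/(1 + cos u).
RHS = [(1 + cos u) + (1 - cos u)] / [(1 - cos u)(1 + cos u)] = 2/(1 - cos²u) = 2/sin²u = 2csc²u = LHS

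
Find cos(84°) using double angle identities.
cos(84°) = cos²42° - sin²42° = 0.1045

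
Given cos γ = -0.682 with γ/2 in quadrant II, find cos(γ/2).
cos(γ/2) = ±√((1 + cos γ)/2); negative since γ/2 ∈ QII, so cos(γ/2) = -0.3987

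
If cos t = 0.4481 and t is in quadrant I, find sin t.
sin t = 0.894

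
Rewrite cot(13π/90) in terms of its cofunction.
cot(13π/90) = tan(π/2 - 13π/90) = tan(16π/45)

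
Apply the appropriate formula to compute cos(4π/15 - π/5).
cos(4π/15 - π/5) = cos 4π/15 cos π/5 + sin 4π/15 sin π/5 = 0.9781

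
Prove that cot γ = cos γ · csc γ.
RHS = cos γ · (1/sin γ) = cos γ/sin γ = cot γ = LHS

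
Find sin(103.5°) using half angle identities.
sin(103.5°) = √((1 - cos 207°)/2) = 0.9724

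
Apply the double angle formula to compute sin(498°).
sin(498°) = 2 sin 249° cos 249° = 0.6691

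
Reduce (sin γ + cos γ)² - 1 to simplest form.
(sin γ + cos γ)² - 1 = sin(2γ) (using Pythagorean + double angle)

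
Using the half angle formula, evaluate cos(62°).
cos(62°) = √((1 + cos 124°)/2) = 0.4695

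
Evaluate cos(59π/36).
cos(59π/36) = 0.4226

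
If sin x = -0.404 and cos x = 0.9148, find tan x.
tan x = sin x / cos x = -0.4416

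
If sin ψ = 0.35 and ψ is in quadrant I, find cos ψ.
cos ψ = 0.9367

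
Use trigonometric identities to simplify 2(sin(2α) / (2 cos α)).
2(sin(2α) / (2 cos α)) = 2(sin α) (using Double angle)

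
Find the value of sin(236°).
sin(236°) = -0.829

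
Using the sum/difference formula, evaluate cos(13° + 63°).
cos(13° + 63°) = cos 13° cos 63° - sin 13° sin 63° = 0.2419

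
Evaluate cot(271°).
cot(271°) = -0.01746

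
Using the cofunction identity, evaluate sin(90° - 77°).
sin(90° - 77°) = cos(77°) = 0.225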